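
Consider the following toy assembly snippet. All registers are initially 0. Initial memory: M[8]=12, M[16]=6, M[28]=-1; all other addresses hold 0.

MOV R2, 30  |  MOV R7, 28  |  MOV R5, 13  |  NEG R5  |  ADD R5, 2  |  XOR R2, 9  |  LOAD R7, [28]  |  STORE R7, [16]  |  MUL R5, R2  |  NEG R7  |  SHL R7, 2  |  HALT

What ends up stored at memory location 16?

R2=30
R7=28
R5=13
R5=-(13)=-13
R5=(-13)+2=-11
R2=30^9=23
R7=M[28]=-1
STORE R7, [16] → M[16]=-1
R5=(-11)*23=-253
R7=-(-1)=1
R7=1<<2=4
halt.

-1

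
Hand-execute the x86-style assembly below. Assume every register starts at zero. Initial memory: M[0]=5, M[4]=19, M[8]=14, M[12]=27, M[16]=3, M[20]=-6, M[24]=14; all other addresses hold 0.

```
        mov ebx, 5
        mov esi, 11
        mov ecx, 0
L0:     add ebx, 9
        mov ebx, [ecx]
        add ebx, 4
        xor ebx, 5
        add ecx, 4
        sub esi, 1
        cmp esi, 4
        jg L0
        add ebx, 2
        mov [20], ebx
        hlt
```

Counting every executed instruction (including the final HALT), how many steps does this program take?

after mov ebx, 5: ebx=5
after mov esi, 11: esi=11
after mov ecx, 0: ecx=0
after add ebx, 9: ebx=5+9=14
after mov ebx, [ecx]: ebx=M[0]=5
after add ebx, 4: ebx=5+4=9
after xor ebx, 5: ebx=9^5=12
after add ecx, 4: ecx=0+4=4
after sub esi, 1: esi=11-1=10
cmp esi, 4  (cmp 10,4)
jg L0: taken
after add ebx, 9: ebx=12+9=21
after mov ebx, [ecx]: ebx=M[4]=19
after add ebx, 4: ebx=19+4=23
after xor ebx, 5: ebx=23^5=18
after add ecx, 4: ecx=4+4=8
after sub esi, 1: esi=10-1=9
cmp esi, 4  (cmp 9,4)
jg L0: taken
after add ebx, 9: ebx=18+9=27
after mov ebx, [ecx]: ebx=M[8]=14
after add ebx, 4: ebx=14+4=18
after xor ebx, 5: ebx=18^5=23
after add ecx, 4: ecx=8+4=12
after sub esi, 1: esi=9-1=8
cmp esi, 4  (cmp 8,4)
jg L0: taken
after add ebx, 9: ebx=23+9=32
after mov ebx, [ecx]: ebx=M[12]=27
after add ebx, 4: ebx=27+4=31
after xor ebx, 5: ebx=31^5=26
after add ecx, 4: ecx=12+4=16
after sub esi, 1: esi=8-1=7
cmp esi, 4  (cmp 7,4)
jg L0: taken
after add ebx, 9: ebx=26+9=35
after mov ebx, [ecx]: ebx=M[16]=3
after add ebx, 4: ebx=3+4=7
after xor ebx, 5: ebx=7^5=2
after add ecx, 4: ecx=16+4=20
after sub esi, 1: esi=7-1=6
cmp esi, 4  (cmp 6,4)
jg L0: taken
after add ebx, 9: ebx=2+9=11
after mov ebx, [ecx]: ebx=M[20]=-6
after add ebx, 4: ebx=(-6)+4=-2
after xor ebx, 5: ebx=(-2)^5=-5
after add ecx, 4: ecx=20+4=24
after sub esi, 1: esi=6-1=5
cmp esi, 4  (cmp 5,4)
jg L0: taken
after add ebx, 9: ebx=(-5)+9=4
after mov ebx, [ecx]: ebx=M[24]=14
after add ebx, 4: ebx=14+4=18
after xor ebx, 5: ebx=18^5=23
after add ecx, 4: ecx=24+4=28
after sub esi, 1: esi=5-1=4
cmp esi, 4  (cmp 4,4)
jg L0: not taken
after add ebx, 2: ebx=23+2=25
mov [20], ebx → M[20]=25
halt.
Total executed instructions: 62.

62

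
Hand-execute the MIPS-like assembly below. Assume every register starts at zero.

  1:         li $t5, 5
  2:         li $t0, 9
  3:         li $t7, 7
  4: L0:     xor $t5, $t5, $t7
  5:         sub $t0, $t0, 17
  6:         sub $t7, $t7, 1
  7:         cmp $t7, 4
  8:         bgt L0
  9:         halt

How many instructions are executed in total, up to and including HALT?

$t5=5
$t0=9
$t7=7
$t5=5^7=2
$t0=9-17=-8
$t7=7-1=6
cmp $t7, 4  (cmp 6,4)
bgt L0: taken
$t5=2^6=4
$t0=(-8)-17=-25
$t7=6-1=5
cmp $t7, 4  (cmp 5,4)
bgt L0: taken
$t5=4^5=1
$t0=(-25)-17=-42
$t7=5-1=4
cmp $t7, 4  (cmp 4,4)
bgt L0: not taken
halt.
Total executed instructions: 19.

19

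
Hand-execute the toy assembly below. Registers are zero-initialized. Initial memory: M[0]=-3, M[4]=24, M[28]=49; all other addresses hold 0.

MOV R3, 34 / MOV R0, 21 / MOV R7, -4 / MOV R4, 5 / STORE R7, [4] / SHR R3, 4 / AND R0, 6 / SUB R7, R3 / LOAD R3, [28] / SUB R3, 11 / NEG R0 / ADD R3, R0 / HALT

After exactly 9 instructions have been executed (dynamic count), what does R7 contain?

-6

after MOV R3, 34: R3=34
after MOV R0, 21: R0=21
after MOV R7, -4: R7=-4
after MOV R4, 5: R4=5
STORE R7, [4] → M[4]=-4
after SHR R3, 4: R3=34>>4=2
after AND R0, 6: R0=21&6=4
after SUB R7, R3: R7=(-4)-2=-6
after LOAD R3, [28]: R3=M[28]=49
After step 9: R7 = -6.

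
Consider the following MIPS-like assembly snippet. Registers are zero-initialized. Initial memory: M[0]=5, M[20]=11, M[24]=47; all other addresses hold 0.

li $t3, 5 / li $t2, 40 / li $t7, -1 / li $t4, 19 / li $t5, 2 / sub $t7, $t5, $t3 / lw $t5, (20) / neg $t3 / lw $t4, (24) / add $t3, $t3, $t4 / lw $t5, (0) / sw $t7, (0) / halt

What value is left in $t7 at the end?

-3

after li $t3, 5: $t3=5
after li $t2, 40: $t2=40
after li $t7, -1: $t7=-1
after li $t4, 19: $t4=19
after li $t5, 2: $t5=2
after sub $t7, $t5, $t3: $t7=2-5=-3
after lw $t5, (20): $t5=M[20]=11
after neg $t3: $t3=-(5)=-5
after lw $t4, (24): $t4=M[24]=47
after add $t3, $t3, $t4: $t3=(-5)+47=42
after lw $t5, (0): $t5=M[0]=5
sw $t7, (0) → M[0]=-3
halt.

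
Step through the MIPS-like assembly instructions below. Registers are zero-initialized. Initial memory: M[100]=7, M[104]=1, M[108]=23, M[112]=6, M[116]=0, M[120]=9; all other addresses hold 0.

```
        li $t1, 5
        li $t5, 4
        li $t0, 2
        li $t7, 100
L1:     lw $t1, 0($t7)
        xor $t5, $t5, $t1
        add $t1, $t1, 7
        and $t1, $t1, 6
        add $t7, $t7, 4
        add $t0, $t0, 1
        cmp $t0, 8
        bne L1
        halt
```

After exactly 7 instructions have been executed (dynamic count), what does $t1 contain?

after li $t1, 5: $t1=5
after li $t5, 4: $t5=4
after li $t0, 2: $t0=2
after li $t7, 100: $t7=100
after lw $t1, 0($t7): $t1=M[100]=7
after xor $t5, $t5, $t1: $t5=4^7=3
after add $t1, $t1, 7: $t1=7+7=14
After step 7: $t1 = 14.

14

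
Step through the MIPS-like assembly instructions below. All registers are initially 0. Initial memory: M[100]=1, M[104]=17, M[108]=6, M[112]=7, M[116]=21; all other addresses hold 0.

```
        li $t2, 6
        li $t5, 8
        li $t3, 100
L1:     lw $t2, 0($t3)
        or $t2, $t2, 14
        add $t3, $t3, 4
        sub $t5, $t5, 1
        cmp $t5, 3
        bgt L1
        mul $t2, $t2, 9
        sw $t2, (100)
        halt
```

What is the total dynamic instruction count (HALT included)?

36

$t2=6
$t5=8
$t3=100
$t2=M[100]=1
$t2=1|14=15
$t3=100+4=104
$t5=8-1=7
cmp $t5, 3  (cmp 7,3)
bgt L1: taken
$t2=M[104]=17
$t2=17|14=31
$t3=104+4=108
$t5=7-1=6
cmp $t5, 3  (cmp 6,3)
bgt L1: taken
$t2=M[108]=6
$t2=6|14=14
$t3=108+4=112
$t5=6-1=5
cmp $t5, 3  (cmp 5,3)
bgt L1: taken
$t2=M[112]=7
$t2=7|14=15
$t3=112+4=116
$t5=5-1=4
cmp $t5, 3  (cmp 4,3)
bgt L1: taken
$t2=M[116]=21
$t2=21|14=31
$t3=116+4=120
$t5=4-1=3
cmp $t5, 3  (cmp 3,3)
bgt L1: not taken
$t2=31*9=279
sw $t2, (100) → M[100]=279
halt.
Total executed instructions: 36.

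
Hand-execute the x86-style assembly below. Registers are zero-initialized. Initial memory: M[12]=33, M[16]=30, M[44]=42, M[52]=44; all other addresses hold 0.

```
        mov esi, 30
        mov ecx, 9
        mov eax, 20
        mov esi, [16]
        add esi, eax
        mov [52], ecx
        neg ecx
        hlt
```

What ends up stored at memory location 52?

9

mov esi, 30 → esi=30
mov ecx, 9 → ecx=9
mov eax, 20 → eax=20
mov esi, [16] → esi=M[16]=30
add esi, eax → esi=30+20=50
mov [52], ecx → M[52]=9
neg ecx → ecx=-(9)=-9
halt.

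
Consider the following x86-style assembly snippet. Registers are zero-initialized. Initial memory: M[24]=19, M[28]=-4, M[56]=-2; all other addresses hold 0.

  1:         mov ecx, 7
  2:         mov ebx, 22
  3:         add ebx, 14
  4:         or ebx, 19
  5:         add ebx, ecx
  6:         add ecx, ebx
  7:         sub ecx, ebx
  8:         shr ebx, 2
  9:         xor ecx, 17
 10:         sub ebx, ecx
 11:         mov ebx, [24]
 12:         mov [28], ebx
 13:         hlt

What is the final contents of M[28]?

ecx=7
ebx=22
ebx=22+14=36
ebx=36|19=55
ebx=55+7=62
ecx=7+62=69
ecx=69-62=7
ebx=62>>2=15
ecx=7^17=22
ebx=15-22=-7
ebx=M[24]=19
mov [28], ebx → M[28]=19
halt.

19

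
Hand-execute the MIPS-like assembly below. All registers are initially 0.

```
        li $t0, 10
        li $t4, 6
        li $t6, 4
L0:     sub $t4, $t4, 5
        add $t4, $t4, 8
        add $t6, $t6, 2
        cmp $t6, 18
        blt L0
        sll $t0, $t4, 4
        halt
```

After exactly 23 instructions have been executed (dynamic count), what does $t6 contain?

12

$t0=10
$t4=6
$t6=4
$t4=6-5=1
$t4=1+8=9
$t6=4+2=6
cmp $t6, 18  (cmp 6,18)
blt L0: taken
$t4=9-5=4
$t4=4+8=12
$t6=6+2=8
cmp $t6, 18  (cmp 8,18)
blt L0: taken
$t4=12-5=7
$t4=7+8=15
$t6=8+2=10
cmp $t6, 18  (cmp 10,18)
blt L0: taken
$t4=15-5=10
$t4=10+8=18
$t6=10+2=12
cmp $t6, 18  (cmp 12,18)
blt L0: taken
After step 23: $t6 = 12.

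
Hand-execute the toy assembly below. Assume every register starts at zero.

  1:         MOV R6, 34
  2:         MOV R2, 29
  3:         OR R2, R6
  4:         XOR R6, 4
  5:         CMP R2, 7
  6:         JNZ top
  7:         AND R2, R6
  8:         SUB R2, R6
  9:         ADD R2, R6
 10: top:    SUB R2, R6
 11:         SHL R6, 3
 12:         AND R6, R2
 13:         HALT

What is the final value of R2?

MOV R6, 34 → R6=34
MOV R2, 29 → R2=29
OR R2, R6 → R2=29|34=63
XOR R6, 4 → R6=34^4=38
CMP R2, 7  (cmp 63,7)
JNZ top: taken
SUB R2, R6 → R2=63-38=25
SHL R6, 3 → R6=38<<3=304
AND R6, R2 → R6=304&25=16
halt.

25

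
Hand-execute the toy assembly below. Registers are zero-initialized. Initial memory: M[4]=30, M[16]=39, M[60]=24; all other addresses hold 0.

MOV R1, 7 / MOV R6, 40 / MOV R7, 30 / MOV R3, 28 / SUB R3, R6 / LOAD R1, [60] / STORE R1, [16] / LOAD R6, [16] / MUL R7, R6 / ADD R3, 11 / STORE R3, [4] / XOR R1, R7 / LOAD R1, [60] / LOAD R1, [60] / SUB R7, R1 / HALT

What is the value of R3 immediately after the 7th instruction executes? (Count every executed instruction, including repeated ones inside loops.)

MOV R1, 7 → R1=7
MOV R6, 40 → R6=40
MOV R7, 30 → R7=30
MOV R3, 28 → R3=28
SUB R3, R6 → R3=28-40=-12
LOAD R1, [60] → R1=M[60]=24
STORE R1, [16] → M[16]=24
After step 7: R3 = -12.

-12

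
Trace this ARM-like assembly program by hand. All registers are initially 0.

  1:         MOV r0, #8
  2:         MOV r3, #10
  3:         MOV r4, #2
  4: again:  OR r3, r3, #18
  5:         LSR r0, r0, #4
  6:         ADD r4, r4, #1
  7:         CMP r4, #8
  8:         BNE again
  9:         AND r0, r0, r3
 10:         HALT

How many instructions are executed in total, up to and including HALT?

r0=8
r3=10
r4=2
r3=10|18=26
r0=8>>4=0
r4=2+1=3
CMP r4, #8  (cmp 3,8)
BNE again: taken
r3=26|18=26
r0=0>>4=0
r4=3+1=4
CMP r4, #8  (cmp 4,8)
BNE again: taken
r3=26|18=26
r0=0>>4=0
r4=4+1=5
CMP r4, #8  (cmp 5,8)
BNE again: taken
r3=26|18=26
r0=0>>4=0
r4=5+1=6
CMP r4, #8  (cmp 6,8)
BNE again: taken
r3=26|18=26
r0=0>>4=0
r4=6+1=7
CMP r4, #8  (cmp 7,8)
BNE again: taken
r3=26|18=26
r0=0>>4=0
r4=7+1=8
CMP r4, #8  (cmp 8,8)
BNE again: not taken
r0=0&26=0
halt.
Total executed instructions: 35.

35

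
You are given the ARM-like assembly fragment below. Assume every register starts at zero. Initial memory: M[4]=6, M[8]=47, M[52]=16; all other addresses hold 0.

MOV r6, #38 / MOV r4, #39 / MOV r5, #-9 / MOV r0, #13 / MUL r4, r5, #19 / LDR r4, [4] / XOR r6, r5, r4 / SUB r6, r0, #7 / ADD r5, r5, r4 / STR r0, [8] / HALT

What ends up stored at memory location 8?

r6=38
r4=39
r5=-9
r0=13
r4=(-9)*19=-171
r4=M[4]=6
r6=(-9)^6=-15
r6=13-7=6
r5=(-9)+6=-3
STR r0, [8] → M[8]=13
halt.

13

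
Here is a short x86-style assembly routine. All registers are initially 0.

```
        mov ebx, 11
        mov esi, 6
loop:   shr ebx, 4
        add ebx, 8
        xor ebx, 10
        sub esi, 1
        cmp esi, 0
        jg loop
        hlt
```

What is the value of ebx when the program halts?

after mov ebx, 11: ebx=11
after mov esi, 6: esi=6
after shr ebx, 4: ebx=11>>4=0
after add ebx, 8: ebx=0+8=8
after xor ebx, 10: ebx=8^10=2
after sub esi, 1: esi=6-1=5
cmp esi, 0  (cmp 5,0)
jg loop: taken
after shr ebx, 4: ebx=2>>4=0
after add ebx, 8: ebx=0+8=8
after xor ebx, 10: ebx=8^10=2
after sub esi, 1: esi=5-1=4
cmp esi, 0  (cmp 4,0)
jg loop: taken
after shr ebx, 4: ebx=2>>4=0
after add ebx, 8: ebx=0+8=8
after xor ebx, 10: ebx=8^10=2
after sub esi, 1: esi=4-1=3
cmp esi, 0  (cmp 3,0)
jg loop: taken
after shr ebx, 4: ebx=2>>4=0
after add ebx, 8: ebx=0+8=8
after xor ebx, 10: ebx=8^10=2
after sub esi, 1: esi=3-1=2
cmp esi, 0  (cmp 2,0)
jg loop: taken
after shr ebx, 4: ebx=2>>4=0
after add ebx, 8: ebx=0+8=8
after xor ebx, 10: ebx=8^10=2
after sub esi, 1: esi=2-1=1
cmp esi, 0  (cmp 1,0)
jg loop: taken
after shr ebx, 4: ebx=2>>4=0
after add ebx, 8: ebx=0+8=8
after xor ebx, 10: ebx=8^10=2
after sub esi, 1: esi=1-1=0
cmp esi, 0  (cmp 0,0)
jg loop: not taken
halt.

2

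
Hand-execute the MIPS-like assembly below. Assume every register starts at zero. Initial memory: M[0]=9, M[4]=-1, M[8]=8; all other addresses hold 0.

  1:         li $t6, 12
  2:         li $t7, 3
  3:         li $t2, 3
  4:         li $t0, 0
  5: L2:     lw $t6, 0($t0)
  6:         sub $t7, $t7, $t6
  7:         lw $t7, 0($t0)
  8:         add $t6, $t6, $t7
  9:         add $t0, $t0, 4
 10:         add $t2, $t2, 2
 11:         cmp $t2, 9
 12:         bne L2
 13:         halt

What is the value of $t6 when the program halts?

16

li $t6, 12 → $t6=12
li $t7, 3 → $t7=3
li $t2, 3 → $t2=3
li $t0, 0 → $t0=0
lw $t6, 0($t0) → $t6=M[0]=9
sub $t7, $t7, $t6 → $t7=3-9=-6
lw $t7, 0($t0) → $t7=M[0]=9
add $t6, $t6, $t7 → $t6=9+9=18
add $t0, $t0, 4 → $t0=0+4=4
add $t2, $t2, 2 → $t2=3+2=5
cmp $t2, 9  (cmp 5,9)
bne L2: taken
lw $t6, 0($t0) → $t6=M[4]=-1
sub $t7, $t7, $t6 → $t7=9-(-1)=10
lw $t7, 0($t0) → $t7=M[4]=-1
add $t6, $t6, $t7 → $t6=(-1)+(-1)=-2
add $t0, $t0, 4 → $t0=4+4=8
add $t2, $t2, 2 → $t2=5+2=7
cmp $t2, 9  (cmp 7,9)
bne L2: taken
lw $t6, 0($t0) → $t6=M[8]=8
sub $t7, $t7, $t6 → $t7=(-1)-8=-9
lw $t7, 0($t0) → $t7=M[8]=8
add $t6, $t6, $t7 → $t6=8+8=16
add $t0, $t0, 4 → $t0=8+4=12
add $t2, $t2, 2 → $t2=7+2=9
cmp $t2, 9  (cmp 9,9)
bne L2: not taken
halt.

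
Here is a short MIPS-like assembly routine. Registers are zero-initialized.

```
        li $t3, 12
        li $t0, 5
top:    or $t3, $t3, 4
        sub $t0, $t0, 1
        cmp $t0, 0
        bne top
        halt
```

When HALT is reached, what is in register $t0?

after li $t3, 12: $t3=12
after li $t0, 5: $t0=5
after or $t3, $t3, 4: $t3=12|4=12
after sub $t0, $t0, 1: $t0=5-1=4
cmp $t0, 0  (cmp 4,0)
bne top: taken
after or $t3, $t3, 4: $t3=12|4=12
after sub $t0, $t0, 1: $t0=4-1=3
cmp $t0, 0  (cmp 3,0)
bne top: taken
after or $t3, $t3, 4: $t3=12|4=12
after sub $t0, $t0, 1: $t0=3-1=2
cmp $t0, 0  (cmp 2,0)
bne top: taken
after or $t3, $t3, 4: $t3=12|4=12
after sub $t0, $t0, 1: $t0=2-1=1
cmp $t0, 0  (cmp 1,0)
bne top: taken
after or $t3, $t3, 4: $t3=12|4=12
after sub $t0, $t0, 1: $t0=1-1=0
cmp $t0, 0  (cmp 0,0)
bne top: not taken
halt.

0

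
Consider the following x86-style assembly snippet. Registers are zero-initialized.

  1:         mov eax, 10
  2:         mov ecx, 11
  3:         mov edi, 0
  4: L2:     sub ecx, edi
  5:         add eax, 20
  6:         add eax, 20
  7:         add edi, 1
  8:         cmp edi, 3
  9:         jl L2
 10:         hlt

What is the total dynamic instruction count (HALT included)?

22

eax=10
ecx=11
edi=0
ecx=11-0=11
eax=10+20=30
eax=30+20=50
edi=0+1=1
cmp edi, 3  (cmp 1,3)
jl L2: taken
ecx=11-1=10
eax=50+20=70
eax=70+20=90
edi=1+1=2
cmp edi, 3  (cmp 2,3)
jl L2: taken
ecx=10-2=8
eax=90+20=110
eax=110+20=130
edi=2+1=3
cmp edi, 3  (cmp 3,3)
jl L2: not taken
halt.
Total executed instructions: 22.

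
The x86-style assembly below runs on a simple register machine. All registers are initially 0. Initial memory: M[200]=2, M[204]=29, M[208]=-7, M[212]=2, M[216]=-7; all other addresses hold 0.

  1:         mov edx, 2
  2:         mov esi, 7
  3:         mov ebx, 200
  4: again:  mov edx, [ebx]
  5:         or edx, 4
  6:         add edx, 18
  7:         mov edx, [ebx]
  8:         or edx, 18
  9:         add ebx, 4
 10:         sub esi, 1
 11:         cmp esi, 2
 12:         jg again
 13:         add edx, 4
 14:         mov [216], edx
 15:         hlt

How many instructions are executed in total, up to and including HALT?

after mov edx, 2: edx=2
after mov esi, 7: esi=7
after mov ebx, 200: ebx=200
after mov edx, [ebx]: edx=M[200]=2
after or edx, 4: edx=2|4=6
after add edx, 18: edx=6+18=24
after mov edx, [ebx]: edx=M[200]=2
after or edx, 18: edx=2|18=18
after add ebx, 4: ebx=200+4=204
after sub esi, 1: esi=7-1=6
cmp esi, 2  (cmp 6,2)
jg again: taken
after mov edx, [ebx]: edx=M[204]=29
after or edx, 4: edx=29|4=29
after add edx, 18: edx=29+18=47
after mov edx, [ebx]: edx=M[204]=29
after or edx, 18: edx=29|18=31
after add ebx, 4: ebx=204+4=208
after sub esi, 1: esi=6-1=5
cmp esi, 2  (cmp 5,2)
jg again: taken
after mov edx, [ebx]: edx=M[208]=-7
after or edx, 4: edx=(-7)|4=-3
after add edx, 18: edx=(-3)+18=15
after mov edx, [ebx]: edx=M[208]=-7
after or edx, 18: edx=(-7)|18=-5
after add ebx, 4: ebx=208+4=212
after sub esi, 1: esi=5-1=4
cmp esi, 2  (cmp 4,2)
jg again: taken
after mov edx, [ebx]: edx=M[212]=2
after or edx, 4: edx=2|4=6
after add edx, 18: edx=6+18=24
after mov edx, [ebx]: edx=M[212]=2
after or edx, 18: edx=2|18=18
after add ebx, 4: ebx=212+4=216
after sub esi, 1: esi=4-1=3
cmp esi, 2  (cmp 3,2)
jg again: taken
after mov edx, [ebx]: edx=M[216]=-7
after or edx, 4: edx=(-7)|4=-3
after add edx, 18: edx=(-3)+18=15
after mov edx, [ebx]: edx=M[216]=-7
after or edx, 18: edx=(-7)|18=-5
after add ebx, 4: ebx=216+4=220
after sub esi, 1: esi=3-1=2
cmp esi, 2  (cmp 2,2)
jg again: not taken
after add edx, 4: edx=(-5)+4=-1
mov [216], edx → M[216]=-1
halt.
Total executed instructions: 51.

51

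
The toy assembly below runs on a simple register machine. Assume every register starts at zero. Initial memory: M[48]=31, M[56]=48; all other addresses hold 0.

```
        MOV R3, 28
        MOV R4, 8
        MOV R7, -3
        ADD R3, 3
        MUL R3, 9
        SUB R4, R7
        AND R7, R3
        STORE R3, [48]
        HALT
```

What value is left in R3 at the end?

after MOV R3, 28: R3=28
after MOV R4, 8: R4=8
after MOV R7, -3: R7=-3
after ADD R3, 3: R3=28+3=31
after MUL R3, 9: R3=31*9=279
after SUB R4, R7: R4=8-(-3)=11
after AND R7, R3: R7=(-3)&279=277
STORE R3, [48] → M[48]=279
halt.

279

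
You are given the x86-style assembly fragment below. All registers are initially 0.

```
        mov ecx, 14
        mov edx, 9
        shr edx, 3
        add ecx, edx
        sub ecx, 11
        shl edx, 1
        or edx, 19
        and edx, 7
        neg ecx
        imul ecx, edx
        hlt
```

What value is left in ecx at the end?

-12

ecx=14
edx=9
edx=9>>3=1
ecx=14+1=15
ecx=15-11=4
edx=1<<1=2
edx=2|19=19
edx=19&7=3
ecx=-(4)=-4
ecx=(-4)*3=-12
halt.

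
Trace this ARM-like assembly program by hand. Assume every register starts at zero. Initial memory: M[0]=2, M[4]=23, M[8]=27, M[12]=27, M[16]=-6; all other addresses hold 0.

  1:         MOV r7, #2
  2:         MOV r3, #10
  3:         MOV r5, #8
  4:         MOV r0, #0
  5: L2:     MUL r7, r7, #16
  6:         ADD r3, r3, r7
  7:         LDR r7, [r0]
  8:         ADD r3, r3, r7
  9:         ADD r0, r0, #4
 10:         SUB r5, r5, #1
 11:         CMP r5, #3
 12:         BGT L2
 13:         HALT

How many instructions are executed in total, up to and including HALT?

MOV r7, #2 → r7=2
MOV r3, #10 → r3=10
MOV r5, #8 → r5=8
MOV r0, #0 → r0=0
MUL r7, r7, #16 → r7=2*16=32
ADD r3, r3, r7 → r3=10+32=42
LDR r7, [r0] → r7=M[0]=2
ADD r3, r3, r7 → r3=42+2=44
ADD r0, r0, #4 → r0=0+4=4
SUB r5, r5, #1 → r5=8-1=7
CMP r5, #3  (cmp 7,3)
BGT L2: taken
MUL r7, r7, #16 → r7=2*16=32
ADD r3, r3, r7 → r3=44+32=76
LDR r7, [r0] → r7=M[4]=23
ADD r3, r3, r7 → r3=76+23=99
ADD r0, r0, #4 → r0=4+4=8
SUB r5, r5, #1 → r5=7-1=6
CMP r5, #3  (cmp 6,3)
BGT L2: taken
MUL r7, r7, #16 → r7=23*16=368
ADD r3, r3, r7 → r3=99+368=467
LDR r7, [r0] → r7=M[8]=27
ADD r3, r3, r7 → r3=467+27=494
ADD r0, r0, #4 → r0=8+4=12
SUB r5, r5, #1 → r5=6-1=5
CMP r5, #3  (cmp 5,3)
BGT L2: taken
MUL r7, r7, #16 → r7=27*16=432
ADD r3, r3, r7 → r3=494+432=926
LDR r7, [r0] → r7=M[12]=27
ADD r3, r3, r7 → r3=926+27=953
ADD r0, r0, #4 → r0=12+4=16
SUB r5, r5, #1 → r5=5-1=4
CMP r5, #3  (cmp 4,3)
BGT L2: taken
MUL r7, r7, #16 → r7=27*16=432
ADD r3, r3, r7 → r3=953+432=1385
LDR r7, [r0] → r7=M[16]=-6
ADD r3, r3, r7 → r3=1385+(-6)=1379
ADD r0, r0, #4 → r0=16+4=20
SUB r5, r5, #1 → r5=4-1=3
CMP r5, #3  (cmp 3,3)
BGT L2: not taken
halt.
Total executed instructions: 45.

45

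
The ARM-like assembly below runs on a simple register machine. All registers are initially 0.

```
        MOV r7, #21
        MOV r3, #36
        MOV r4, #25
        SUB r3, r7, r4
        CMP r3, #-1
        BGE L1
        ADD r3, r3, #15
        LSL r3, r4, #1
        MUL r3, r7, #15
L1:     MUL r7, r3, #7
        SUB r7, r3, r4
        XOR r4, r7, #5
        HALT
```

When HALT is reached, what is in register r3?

315

r7=21
r3=36
r4=25
r3=21-25=-4
CMP r3, #-1  (cmp -4,-1)
BGE L1: not taken
r3=(-4)+15=11
r3=25<<1=50
r3=21*15=315
r7=315*7=2205
r7=315-25=290
r4=290^5=295
halt.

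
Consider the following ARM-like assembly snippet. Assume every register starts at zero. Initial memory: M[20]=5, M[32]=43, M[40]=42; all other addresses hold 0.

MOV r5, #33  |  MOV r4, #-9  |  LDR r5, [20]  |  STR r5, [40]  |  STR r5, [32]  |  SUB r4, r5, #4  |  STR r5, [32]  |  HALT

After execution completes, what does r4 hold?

r5=33
r4=-9
r5=M[20]=5
STR r5, [40] → M[40]=5
STR r5, [32] → M[32]=5
r4=5-4=1
STR r5, [32] → M[32]=5
halt.

1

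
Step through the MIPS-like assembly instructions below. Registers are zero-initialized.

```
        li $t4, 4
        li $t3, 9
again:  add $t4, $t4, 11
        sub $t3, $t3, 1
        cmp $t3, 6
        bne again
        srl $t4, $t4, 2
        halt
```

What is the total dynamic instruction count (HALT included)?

$t4=4
$t3=9
$t4=4+11=15
$t3=9-1=8
cmp $t3, 6  (cmp 8,6)
bne again: taken
$t4=15+11=26
$t3=8-1=7
cmp $t3, 6  (cmp 7,6)
bne again: taken
$t4=26+11=37
$t3=7-1=6
cmp $t3, 6  (cmp 6,6)
bne again: not taken
$t4=37>>2=9
halt.
Total executed instructions: 16.

16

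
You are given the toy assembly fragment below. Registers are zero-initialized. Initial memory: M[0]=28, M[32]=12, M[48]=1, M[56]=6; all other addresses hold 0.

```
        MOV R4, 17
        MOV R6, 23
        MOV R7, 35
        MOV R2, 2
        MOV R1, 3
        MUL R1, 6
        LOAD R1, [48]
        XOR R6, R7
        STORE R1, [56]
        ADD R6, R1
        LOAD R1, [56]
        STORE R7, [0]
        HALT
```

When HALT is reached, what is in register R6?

R4=17
R6=23
R7=35
R2=2
R1=3
R1=3*6=18
R1=M[48]=1
R6=23^35=52
STORE R1, [56] → M[56]=1
R6=52+1=53
R1=M[56]=1
STORE R7, [0] → M[0]=35
halt.

53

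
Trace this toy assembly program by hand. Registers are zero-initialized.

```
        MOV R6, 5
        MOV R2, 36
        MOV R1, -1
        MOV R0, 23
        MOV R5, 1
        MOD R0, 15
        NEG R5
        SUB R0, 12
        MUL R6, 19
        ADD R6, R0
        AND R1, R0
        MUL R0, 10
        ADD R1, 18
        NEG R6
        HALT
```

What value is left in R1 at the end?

14

MOV R6, 5 → R6=5
MOV R2, 36 → R2=36
MOV R1, -1 → R1=-1
MOV R0, 23 → R0=23
MOV R5, 1 → R5=1
MOD R0, 15 → R0=23%15=8
NEG R5 → R5=-(1)=-1
SUB R0, 12 → R0=8-12=-4
MUL R6, 19 → R6=5*19=95
ADD R6, R0 → R6=95+(-4)=91
AND R1, R0 → R1=(-1)&(-4)=-4
MUL R0, 10 → R0=(-4)*10=-40
ADD R1, 18 → R1=(-4)+18=14
NEG R6 → R6=-(91)=-91
halt.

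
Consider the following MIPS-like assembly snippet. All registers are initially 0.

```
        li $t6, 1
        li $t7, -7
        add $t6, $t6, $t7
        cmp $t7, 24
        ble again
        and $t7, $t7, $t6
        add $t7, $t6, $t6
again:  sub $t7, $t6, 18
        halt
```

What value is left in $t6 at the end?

-6

$t6=1
$t7=-7
$t6=1+(-7)=-6
cmp $t7, 24  (cmp -7,24)
ble again: taken
$t7=(-6)-18=-24
halt.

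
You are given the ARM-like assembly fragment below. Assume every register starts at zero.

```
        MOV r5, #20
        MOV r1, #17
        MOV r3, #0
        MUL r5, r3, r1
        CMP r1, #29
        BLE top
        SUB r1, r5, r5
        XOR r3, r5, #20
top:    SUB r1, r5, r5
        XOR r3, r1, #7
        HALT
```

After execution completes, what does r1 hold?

r5=20
r1=17
r3=0
r5=0*17=0
CMP r1, #29  (cmp 17,29)
BLE top: taken
r1=0-0=0
r3=0^7=7
halt.

0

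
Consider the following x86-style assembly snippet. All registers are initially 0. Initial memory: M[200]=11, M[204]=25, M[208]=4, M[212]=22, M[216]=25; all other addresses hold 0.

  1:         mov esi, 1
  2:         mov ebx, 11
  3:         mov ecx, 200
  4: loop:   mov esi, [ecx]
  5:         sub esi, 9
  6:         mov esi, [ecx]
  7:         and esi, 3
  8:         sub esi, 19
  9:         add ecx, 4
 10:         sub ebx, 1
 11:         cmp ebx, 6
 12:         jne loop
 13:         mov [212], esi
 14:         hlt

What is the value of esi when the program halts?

-18

mov esi, 1 → esi=1
mov ebx, 11 → ebx=11
mov ecx, 200 → ecx=200
mov esi, [ecx] → esi=M[200]=11
sub esi, 9 → esi=11-9=2
mov esi, [ecx] → esi=M[200]=11
and esi, 3 → esi=11&3=3
sub esi, 19 → esi=3-19=-16
add ecx, 4 → ecx=200+4=204
sub ebx, 1 → ebx=11-1=10
cmp ebx, 6  (cmp 10,6)
jne loop: taken
mov esi, [ecx] → esi=M[204]=25
sub esi, 9 → esi=25-9=16
mov esi, [ecx] → esi=M[204]=25
and esi, 3 → esi=25&3=1
sub esi, 19 → esi=1-19=-18
add ecx, 4 → ecx=204+4=208
sub ebx, 1 → ebx=10-1=9
cmp ebx, 6  (cmp 9,6)
jne loop: taken
mov esi, [ecx] → esi=M[208]=4
sub esi, 9 → esi=4-9=-5
mov esi, [ecx] → esi=M[208]=4
and esi, 3 → esi=4&3=0
sub esi, 19 → esi=0-19=-19
add ecx, 4 → ecx=208+4=212
sub ebx, 1 → ebx=9-1=8
cmp ebx, 6  (cmp 8,6)
jne loop: taken
mov esi, [ecx] → esi=M[212]=22
sub esi, 9 → esi=22-9=13
mov esi, [ecx] → esi=M[212]=22
and esi, 3 → esi=22&3=2
sub esi, 19 → esi=2-19=-17
add ecx, 4 → ecx=212+4=216
sub ebx, 1 → ebx=8-1=7
cmp ebx, 6  (cmp 7,6)
jne loop: taken
mov esi, [ecx] → esi=M[216]=25
sub esi, 9 → esi=25-9=16
mov esi, [ecx] → esi=M[216]=25
and esi, 3 → esi=25&3=1
sub esi, 19 → esi=1-19=-18
add ecx, 4 → ecx=216+4=220
sub ebx, 1 → ebx=7-1=6
cmp ebx, 6  (cmp 6,6)
jne loop: not taken
mov [212], esi → M[212]=-18
halt.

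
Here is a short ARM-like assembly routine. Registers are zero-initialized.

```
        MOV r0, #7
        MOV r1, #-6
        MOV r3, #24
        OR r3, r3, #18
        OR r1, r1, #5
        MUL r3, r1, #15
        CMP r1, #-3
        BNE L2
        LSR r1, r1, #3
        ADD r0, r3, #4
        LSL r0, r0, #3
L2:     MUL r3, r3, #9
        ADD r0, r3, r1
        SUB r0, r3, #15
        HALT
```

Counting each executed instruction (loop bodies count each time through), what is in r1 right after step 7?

r0=7
r1=-6
r3=24
r3=24|18=26
r1=(-6)|5=-1
r3=(-1)*15=-15
CMP r1, #-3  (cmp -1,-3)
After step 7: r1 = -1.

-1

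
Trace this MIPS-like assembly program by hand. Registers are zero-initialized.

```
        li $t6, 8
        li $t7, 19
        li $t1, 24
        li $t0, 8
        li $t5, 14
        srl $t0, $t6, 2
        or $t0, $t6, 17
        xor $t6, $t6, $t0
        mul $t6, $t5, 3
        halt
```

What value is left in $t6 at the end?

$t6=8
$t7=19
$t1=24
$t0=8
$t5=14
$t0=8>>2=2
$t0=8|17=25
$t6=8^25=17
$t6=14*3=42
halt.

42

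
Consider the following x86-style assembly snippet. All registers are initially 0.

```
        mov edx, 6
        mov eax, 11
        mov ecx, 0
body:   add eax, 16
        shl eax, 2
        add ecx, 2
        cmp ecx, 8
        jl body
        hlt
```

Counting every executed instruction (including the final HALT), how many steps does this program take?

after mov edx, 6: edx=6
after mov eax, 11: eax=11
after mov ecx, 0: ecx=0
after add eax, 16: eax=11+16=27
after shl eax, 2: eax=27<<2=108
after add ecx, 2: ecx=0+2=2
cmp ecx, 8  (cmp 2,8)
jl body: taken
after add eax, 16: eax=108+16=124
after shl eax, 2: eax=124<<2=496
after add ecx, 2: ecx=2+2=4
cmp ecx, 8  (cmp 4,8)
jl body: taken
after add eax, 16: eax=496+16=512
after shl eax, 2: eax=512<<2=2048
after add ecx, 2: ecx=4+2=6
cmp ecx, 8  (cmp 6,8)
jl body: taken
after add eax, 16: eax=2048+16=2064
after shl eax, 2: eax=2064<<2=8256
after add ecx, 2: ecx=6+2=8
cmp ecx, 8  (cmp 8,8)
jl body: not taken
halt.
Total executed instructions: 24.

24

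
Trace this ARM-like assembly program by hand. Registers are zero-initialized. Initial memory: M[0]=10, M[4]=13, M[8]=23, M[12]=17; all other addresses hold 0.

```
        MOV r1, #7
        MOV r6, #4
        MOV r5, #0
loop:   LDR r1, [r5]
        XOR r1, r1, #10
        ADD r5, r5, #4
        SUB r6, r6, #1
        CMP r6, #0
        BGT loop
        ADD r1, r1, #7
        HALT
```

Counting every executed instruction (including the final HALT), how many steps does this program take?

after MOV r1, #7: r1=7
after MOV r6, #4: r6=4
after MOV r5, #0: r5=0
after LDR r1, [r5]: r1=M[0]=10
after XOR r1, r1, #10: r1=10^10=0
after ADD r5, r5, #4: r5=0+4=4
after SUB r6, r6, #1: r6=4-1=3
CMP r6, #0  (cmp 3,0)
BGT loop: taken
after LDR r1, [r5]: r1=M[4]=13
after XOR r1, r1, #10: r1=13^10=7
after ADD r5, r5, #4: r5=4+4=8
after SUB r6, r6, #1: r6=3-1=2
CMP r6, #0  (cmp 2,0)
BGT loop: taken
after LDR r1, [r5]: r1=M[8]=23
after XOR r1, r1, #10: r1=23^10=29
after ADD r5, r5, #4: r5=8+4=12
after SUB r6, r6, #1: r6=2-1=1
CMP r6, #0  (cmp 1,0)
BGT loop: taken
after LDR r1, [r5]: r1=M[12]=17
after XOR r1, r1, #10: r1=17^10=27
after ADD r5, r5, #4: r5=12+4=16
after SUB r6, r6, #1: r6=1-1=0
CMP r6, #0  (cmp 0,0)
BGT loop: not taken
after ADD r1, r1, #7: r1=27+7=34
halt.
Total executed instructions: 29.

29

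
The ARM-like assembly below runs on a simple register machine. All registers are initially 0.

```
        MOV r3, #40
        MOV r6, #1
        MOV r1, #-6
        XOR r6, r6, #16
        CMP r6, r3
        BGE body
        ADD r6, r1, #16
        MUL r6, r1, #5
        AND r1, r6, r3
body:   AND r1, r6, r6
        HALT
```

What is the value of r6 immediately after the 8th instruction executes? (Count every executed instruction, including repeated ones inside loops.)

-30

after MOV r3, #40: r3=40
after MOV r6, #1: r6=1
after MOV r1, #-6: r1=-6
after XOR r6, r6, #16: r6=1^16=17
CMP r6, r3  (cmp 17,40)
BGE body: not taken
after ADD r6, r1, #16: r6=(-6)+16=10
after MUL r6, r1, #5: r6=(-6)*5=-30
After step 8: r6 = -30.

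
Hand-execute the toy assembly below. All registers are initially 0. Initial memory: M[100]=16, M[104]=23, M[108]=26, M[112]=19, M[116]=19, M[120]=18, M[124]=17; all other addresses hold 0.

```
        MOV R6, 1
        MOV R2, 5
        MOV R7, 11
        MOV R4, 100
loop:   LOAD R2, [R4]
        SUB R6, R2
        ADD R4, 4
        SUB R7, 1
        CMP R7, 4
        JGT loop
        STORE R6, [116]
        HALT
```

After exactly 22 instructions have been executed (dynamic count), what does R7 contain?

8

MOV R6, 1 → R6=1
MOV R2, 5 → R2=5
MOV R7, 11 → R7=11
MOV R4, 100 → R4=100
LOAD R2, [R4] → R2=M[100]=16
SUB R6, R2 → R6=1-16=-15
ADD R4, 4 → R4=100+4=104
SUB R7, 1 → R7=11-1=10
CMP R7, 4  (cmp 10,4)
JGT loop: taken
LOAD R2, [R4] → R2=M[104]=23
SUB R6, R2 → R6=(-15)-23=-38
ADD R4, 4 → R4=104+4=108
SUB R7, 1 → R7=10-1=9
CMP R7, 4  (cmp 9,4)
JGT loop: taken
LOAD R2, [R4] → R2=M[108]=26
SUB R6, R2 → R6=(-38)-26=-64
ADD R4, 4 → R4=108+4=112
SUB R7, 1 → R7=9-1=8
CMP R7, 4  (cmp 8,4)
JGT loop: taken
After step 22: R7 = 8.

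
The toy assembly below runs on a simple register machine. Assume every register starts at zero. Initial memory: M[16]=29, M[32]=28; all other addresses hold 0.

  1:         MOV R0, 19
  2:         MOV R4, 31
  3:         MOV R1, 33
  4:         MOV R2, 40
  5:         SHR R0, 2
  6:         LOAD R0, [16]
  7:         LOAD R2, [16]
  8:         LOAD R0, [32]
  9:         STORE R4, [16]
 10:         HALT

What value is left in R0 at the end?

28

R0=19
R4=31
R1=33
R2=40
R0=19>>2=4
R0=M[16]=29
R2=M[16]=29
R0=M[32]=28
STORE R4, [16] → M[16]=31
halt.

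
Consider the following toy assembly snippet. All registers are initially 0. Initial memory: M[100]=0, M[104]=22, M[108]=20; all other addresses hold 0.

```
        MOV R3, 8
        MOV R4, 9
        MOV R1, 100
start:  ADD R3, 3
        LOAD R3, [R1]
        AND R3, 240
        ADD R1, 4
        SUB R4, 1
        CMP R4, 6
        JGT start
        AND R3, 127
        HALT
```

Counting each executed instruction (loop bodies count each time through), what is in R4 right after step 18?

7

after MOV R3, 8: R3=8
after MOV R4, 9: R4=9
after MOV R1, 100: R1=100
after ADD R3, 3: R3=8+3=11
after LOAD R3, [R1]: R3=M[100]=0
after AND R3, 240: R3=0&240=0
after ADD R1, 4: R1=100+4=104
after SUB R4, 1: R4=9-1=8
CMP R4, 6  (cmp 8,6)
JGT start: taken
after ADD R3, 3: R3=0+3=3
after LOAD R3, [R1]: R3=M[104]=22
after AND R3, 240: R3=22&240=16
after ADD R1, 4: R1=104+4=108
after SUB R4, 1: R4=8-1=7
CMP R4, 6  (cmp 7,6)
JGT start: taken
after ADD R3, 3: R3=16+3=19
After step 18: R4 = 7.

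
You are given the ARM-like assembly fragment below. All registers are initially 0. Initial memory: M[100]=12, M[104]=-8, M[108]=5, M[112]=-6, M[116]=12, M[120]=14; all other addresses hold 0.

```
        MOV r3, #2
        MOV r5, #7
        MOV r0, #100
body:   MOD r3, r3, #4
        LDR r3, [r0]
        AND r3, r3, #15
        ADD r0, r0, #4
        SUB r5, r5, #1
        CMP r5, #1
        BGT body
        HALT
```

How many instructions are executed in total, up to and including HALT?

MOV r3, #2 → r3=2
MOV r5, #7 → r5=7
MOV r0, #100 → r0=100
MOD r3, r3, #4 → r3=2%4=2
LDR r3, [r0] → r3=M[100]=12
AND r3, r3, #15 → r3=12&15=12
ADD r0, r0, #4 → r0=100+4=104
SUB r5, r5, #1 → r5=7-1=6
CMP r5, #1  (cmp 6,1)
BGT body: taken
MOD r3, r3, #4 → r3=12%4=0
LDR r3, [r0] → r3=M[104]=-8
AND r3, r3, #15 → r3=(-8)&15=8
ADD r0, r0, #4 → r0=104+4=108
SUB r5, r5, #1 → r5=6-1=5
CMP r5, #1  (cmp 5,1)
BGT body: taken
MOD r3, r3, #4 → r3=8%4=0
LDR r3, [r0] → r3=M[108]=5
AND r3, r3, #15 → r3=5&15=5
ADD r0, r0, #4 → r0=108+4=112
SUB r5, r5, #1 → r5=5-1=4
CMP r5, #1  (cmp 4,1)
BGT body: taken
MOD r3, r3, #4 → r3=5%4=1
LDR r3, [r0] → r3=M[112]=-6
AND r3, r3, #15 → r3=(-6)&15=10
ADD r0, r0, #4 → r0=112+4=116
SUB r5, r5, #1 → r5=4-1=3
CMP r5, #1  (cmp 3,1)
BGT body: taken
MOD r3, r3, #4 → r3=10%4=2
LDR r3, [r0] → r3=M[116]=12
AND r3, r3, #15 → r3=12&15=12
ADD r0, r0, #4 → r0=116+4=120
SUB r5, r5, #1 → r5=3-1=2
CMP r5, #1  (cmp 2,1)
BGT body: taken
MOD r3, r3, #4 → r3=12%4=0
LDR r3, [r0] → r3=M[120]=14
AND r3, r3, #15 → r3=14&15=14
ADD r0, r0, #4 → r0=120+4=124
SUB r5, r5, #1 → r5=2-1=1
CMP r5, #1  (cmp 1,1)
BGT body: not taken
halt.
Total executed instructions: 46.

46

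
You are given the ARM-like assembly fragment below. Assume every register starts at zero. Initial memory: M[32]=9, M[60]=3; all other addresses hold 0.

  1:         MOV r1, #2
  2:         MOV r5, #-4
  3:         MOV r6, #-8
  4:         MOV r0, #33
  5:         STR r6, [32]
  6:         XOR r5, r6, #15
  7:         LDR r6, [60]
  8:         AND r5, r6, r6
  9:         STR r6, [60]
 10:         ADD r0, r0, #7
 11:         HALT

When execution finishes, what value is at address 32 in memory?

-8

after MOV r1, #2: r1=2
after MOV r5, #-4: r5=-4
after MOV r6, #-8: r6=-8
after MOV r0, #33: r0=33
STR r6, [32] → M[32]=-8
after XOR r5, r6, #15: r5=(-8)^15=-9
after LDR r6, [60]: r6=M[60]=3
after AND r5, r6, r6: r5=3&3=3
STR r6, [60] → M[60]=3
after ADD r0, r0, #7: r0=33+7=40
halt.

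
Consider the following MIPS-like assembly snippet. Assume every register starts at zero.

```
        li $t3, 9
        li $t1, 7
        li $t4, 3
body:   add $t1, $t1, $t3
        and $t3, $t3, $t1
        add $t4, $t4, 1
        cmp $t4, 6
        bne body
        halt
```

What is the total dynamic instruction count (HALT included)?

19

$t3=9
$t1=7
$t4=3
$t1=7+9=16
$t3=9&16=0
$t4=3+1=4
cmp $t4, 6  (cmp 4,6)
bne body: taken
$t1=16+0=16
$t3=0&16=0
$t4=4+1=5
cmp $t4, 6  (cmp 5,6)
bne body: taken
$t1=16+0=16
$t3=0&16=0
$t4=5+1=6
cmp $t4, 6  (cmp 6,6)
bne body: not taken
halt.
Total executed instructions: 19.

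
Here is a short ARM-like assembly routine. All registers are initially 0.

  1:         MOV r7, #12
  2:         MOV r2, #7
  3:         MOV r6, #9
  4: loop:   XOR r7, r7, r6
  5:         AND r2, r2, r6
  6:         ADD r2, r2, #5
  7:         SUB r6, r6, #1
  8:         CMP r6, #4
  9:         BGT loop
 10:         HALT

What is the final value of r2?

r7=12
r2=7
r6=9
r7=12^9=5
r2=7&9=1
r2=1+5=6
r6=9-1=8
CMP r6, #4  (cmp 8,4)
BGT loop: taken
r7=5^8=13
r2=6&8=0
r2=0+5=5
r6=8-1=7
CMP r6, #4  (cmp 7,4)
BGT loop: taken
r7=13^7=10
r2=5&7=5
r2=5+5=10
r6=7-1=6
CMP r6, #4  (cmp 6,4)
BGT loop: taken
r7=10^6=12
r2=10&6=2
r2=2+5=7
r6=6-1=5
CMP r6, #4  (cmp 5,4)
BGT loop: taken
r7=12^5=9
r2=7&5=5
r2=5+5=10
r6=5-1=4
CMP r6, #4  (cmp 4,4)
BGT loop: not taken
halt.

10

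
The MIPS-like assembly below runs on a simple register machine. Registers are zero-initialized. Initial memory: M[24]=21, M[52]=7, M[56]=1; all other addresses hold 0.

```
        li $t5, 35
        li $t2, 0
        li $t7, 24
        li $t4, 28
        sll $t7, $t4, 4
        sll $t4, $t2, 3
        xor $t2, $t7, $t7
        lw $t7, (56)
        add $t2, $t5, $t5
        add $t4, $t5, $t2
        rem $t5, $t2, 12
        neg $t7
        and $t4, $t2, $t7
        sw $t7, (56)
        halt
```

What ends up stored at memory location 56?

after li $t5, 35: $t5=35
after li $t2, 0: $t2=0
after li $t7, 24: $t7=24
after li $t4, 28: $t4=28
after sll $t7, $t4, 4: $t7=28<<4=448
after sll $t4, $t2, 3: $t4=0<<3=0
after xor $t2, $t7, $t7: $t2=448^448=0
after lw $t7, (56): $t7=M[56]=1
after add $t2, $t5, $t5: $t2=35+35=70
after add $t4, $t5, $t2: $t4=35+70=105
after rem $t5, $t2, 12: $t5=70%12=10
after neg $t7: $t7=-(1)=-1
after and $t4, $t2, $t7: $t4=70&(-1)=70
sw $t7, (56) → M[56]=-1
halt.

-1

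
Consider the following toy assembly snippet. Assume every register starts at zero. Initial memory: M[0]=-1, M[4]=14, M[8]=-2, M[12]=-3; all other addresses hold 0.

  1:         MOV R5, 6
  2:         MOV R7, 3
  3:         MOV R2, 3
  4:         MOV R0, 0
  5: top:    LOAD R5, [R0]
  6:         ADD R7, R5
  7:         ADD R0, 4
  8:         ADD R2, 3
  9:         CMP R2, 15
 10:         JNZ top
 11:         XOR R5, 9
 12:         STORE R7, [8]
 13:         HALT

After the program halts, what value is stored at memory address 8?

MOV R5, 6 → R5=6
MOV R7, 3 → R7=3
MOV R2, 3 → R2=3
MOV R0, 0 → R0=0
LOAD R5, [R0] → R5=M[0]=-1
ADD R7, R5 → R7=3+(-1)=2
ADD R0, 4 → R0=0+4=4
ADD R2, 3 → R2=3+3=6
CMP R2, 15  (cmp 6,15)
JNZ top: taken
LOAD R5, [R0] → R5=M[4]=14
ADD R7, R5 → R7=2+14=16
ADD R0, 4 → R0=4+4=8
ADD R2, 3 → R2=6+3=9
CMP R2, 15  (cmp 9,15)
JNZ top: taken
LOAD R5, [R0] → R5=M[8]=-2
ADD R7, R5 → R7=16+(-2)=14
ADD R0, 4 → R0=8+4=12
ADD R2, 3 → R2=9+3=12
CMP R2, 15  (cmp 12,15)
JNZ top: taken
LOAD R5, [R0] → R5=M[12]=-3
ADD R7, R5 → R7=14+(-3)=11
ADD R0, 4 → R0=12+4=16
ADD R2, 3 → R2=12+3=15
CMP R2, 15  (cmp 15,15)
JNZ top: not taken
XOR R5, 9 → R5=(-3)^9=-12
STORE R7, [8] → M[8]=11
halt.

11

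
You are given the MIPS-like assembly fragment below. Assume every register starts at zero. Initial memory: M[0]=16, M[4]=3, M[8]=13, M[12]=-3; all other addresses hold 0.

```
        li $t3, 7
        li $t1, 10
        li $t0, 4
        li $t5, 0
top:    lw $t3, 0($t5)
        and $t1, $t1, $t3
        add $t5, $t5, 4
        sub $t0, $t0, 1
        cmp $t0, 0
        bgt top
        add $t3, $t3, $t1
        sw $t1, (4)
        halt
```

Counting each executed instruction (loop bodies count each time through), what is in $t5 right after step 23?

after li $t3, 7: $t3=7
after li $t1, 10: $t1=10
after li $t0, 4: $t0=4
after li $t5, 0: $t5=0
after lw $t3, 0($t5): $t3=M[0]=16
after and $t1, $t1, $t3: $t1=10&16=0
after add $t5, $t5, 4: $t5=0+4=4
after sub $t0, $t0, 1: $t0=4-1=3
cmp $t0, 0  (cmp 3,0)
bgt top: taken
after lw $t3, 0($t5): $t3=M[4]=3
after and $t1, $t1, $t3: $t1=0&3=0
after add $t5, $t5, 4: $t5=4+4=8
after sub $t0, $t0, 1: $t0=3-1=2
cmp $t0, 0  (cmp 2,0)
bgt top: taken
after lw $t3, 0($t5): $t3=M[8]=13
after and $t1, $t1, $t3: $t1=0&13=0
after add $t5, $t5, 4: $t5=8+4=12
after sub $t0, $t0, 1: $t0=2-1=1
cmp $t0, 0  (cmp 1,0)
bgt top: taken
after lw $t3, 0($t5): $t3=M[12]=-3
After step 23: $t5 = 12.

12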